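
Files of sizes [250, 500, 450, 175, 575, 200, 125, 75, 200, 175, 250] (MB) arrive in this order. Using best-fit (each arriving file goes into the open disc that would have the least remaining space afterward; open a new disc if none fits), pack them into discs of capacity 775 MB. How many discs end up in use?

  250 → disc 1 (new)  [load 250/775]
  500 → disc 1  [load 750/775]
  450 → disc 2 (new)  [load 450/775]
  175 → disc 2  [load 625/775]
  575 → disc 3 (new)  [load 575/775]
  200 → disc 3  [load 775/775]
  125 → disc 2  [load 750/775]
  75 → disc 4 (new)  [load 75/775]
  200 → disc 4  [load 275/775]
  175 → disc 4  [load 450/775]
  250 → disc 4  [load 700/775]
4 discs opened.

4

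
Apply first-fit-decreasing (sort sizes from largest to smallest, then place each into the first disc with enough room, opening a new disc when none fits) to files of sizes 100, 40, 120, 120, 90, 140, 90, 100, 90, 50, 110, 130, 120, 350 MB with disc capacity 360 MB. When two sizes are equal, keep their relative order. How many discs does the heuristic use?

Sorted descending: 350, 140, 130, 120, 120, 120, 110, 100, 100, 90, 90, 90, 50, 40.
  350 → disc 1 (new)  [load 350/360]
  140 → disc 2 (new)  [load 140/360]
  130 → disc 2  [load 270/360]
  120 → disc 3 (new)  [load 120/360]
  120 → disc 3  [load 240/360]
  120 → disc 3  [load 360/360]
  110 → disc 4 (new)  [load 110/360]
  100 → disc 4  [load 210/360]
  100 → disc 4  [load 310/360]
  90 → disc 2  [load 360/360]
  90 → disc 5 (new)  [load 90/360]
  90 → disc 5  [load 180/360]
  50 → disc 4  [load 360/360]
  40 → disc 5  [load 220/360]
5 discs opened.

5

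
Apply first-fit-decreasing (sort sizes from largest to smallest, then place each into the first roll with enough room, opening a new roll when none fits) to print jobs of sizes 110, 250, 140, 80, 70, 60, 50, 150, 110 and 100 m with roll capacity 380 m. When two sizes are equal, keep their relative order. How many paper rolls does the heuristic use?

4

Sorted descending: 250, 150, 140, 110, 110, 100, 80, 70, 60, 50.
  250 → roll 1 (new)  [load 250/380]
  150 → roll 2 (new)  [load 150/380]
  140 → roll 2  [load 290/380]
  110 → roll 1  [load 360/380]
  110 → roll 3 (new)  [load 110/380]
  100 → roll 3  [load 210/380]
  80 → roll 2  [load 370/380]
  70 → roll 3  [load 280/380]
  60 → roll 3  [load 340/380]
  50 → roll 4 (new)  [load 50/380]
4 paper rolls opened.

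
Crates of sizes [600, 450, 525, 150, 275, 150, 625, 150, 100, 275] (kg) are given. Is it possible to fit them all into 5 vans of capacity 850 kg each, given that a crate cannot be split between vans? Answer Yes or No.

A valid assignment using 5 vans:
  van 1: 625 + 150 = 775
  van 2: 600 + 150 + 100 = 850
  van 3: 525 + 275 = 800
  van 4: 450 + 275 = 725
  van 5: 150 = 150
Every load is within 850 kg, so 5 vans suffice.

Yes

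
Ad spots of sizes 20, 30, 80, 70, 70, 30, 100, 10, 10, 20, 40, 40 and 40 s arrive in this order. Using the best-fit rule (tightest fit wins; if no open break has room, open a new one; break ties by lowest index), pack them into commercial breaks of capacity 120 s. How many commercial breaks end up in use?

  20 → break 1 (new)  [load 20/120]
  30 → break 1  [load 50/120]
  80 → break 2 (new)  [load 80/120]
  70 → break 1  [load 120/120]
  70 → break 3 (new)  [load 70/120]
  30 → break 2  [load 110/120]
  100 → break 4 (new)  [load 100/120]
  10 → break 2  [load 120/120]
  10 → break 4  [load 110/120]
  20 → break 3  [load 90/120]
  40 → break 5 (new)  [load 40/120]
  40 → break 5  [load 80/120]
  40 → break 5  [load 120/120]
5 commercial breaks opened.

5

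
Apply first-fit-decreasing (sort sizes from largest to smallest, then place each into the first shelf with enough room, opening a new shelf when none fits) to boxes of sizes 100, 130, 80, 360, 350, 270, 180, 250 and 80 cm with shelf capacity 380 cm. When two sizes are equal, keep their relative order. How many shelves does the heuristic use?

Sorted descending: 360, 350, 270, 250, 180, 130, 100, 80, 80.
  360 → shelf 1 (new)  [load 360/380]
  350 → shelf 2 (new)  [load 350/380]
  270 → shelf 3 (new)  [load 270/380]
  250 → shelf 4 (new)  [load 250/380]
  180 → shelf 5 (new)  [load 180/380]
  130 → shelf 4  [load 380/380]
  100 → shelf 3  [load 370/380]
  80 → shelf 5  [load 260/380]
  80 → shelf 5  [load 340/380]
5 shelves opened.

5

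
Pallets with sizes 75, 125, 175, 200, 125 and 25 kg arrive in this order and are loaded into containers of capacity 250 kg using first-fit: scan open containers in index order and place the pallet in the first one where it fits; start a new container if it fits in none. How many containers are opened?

  75 → container 1 (new)  [load 75/250]
  125 → container 1  [load 200/250]
  175 → container 2 (new)  [load 175/250]
  200 → container 3 (new)  [load 200/250]
  125 → container 4 (new)  [load 125/250]
  25 → container 1  [load 225/250]
4 containers opened.

4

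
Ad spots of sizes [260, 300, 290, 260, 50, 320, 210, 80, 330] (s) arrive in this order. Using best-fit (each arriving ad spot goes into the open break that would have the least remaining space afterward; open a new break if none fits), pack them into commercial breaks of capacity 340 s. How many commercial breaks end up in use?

  260 → break 1 (new)  [load 260/340]
  300 → break 2 (new)  [load 300/340]
  290 → break 3 (new)  [load 290/340]
  260 → break 4 (new)  [load 260/340]
  50 → break 3  [load 340/340]
  320 → break 5 (new)  [load 320/340]
  210 → break 6 (new)  [load 210/340]
  80 → break 1  [load 340/340]
  330 → break 7 (new)  [load 330/340]
7 commercial breaks opened.

7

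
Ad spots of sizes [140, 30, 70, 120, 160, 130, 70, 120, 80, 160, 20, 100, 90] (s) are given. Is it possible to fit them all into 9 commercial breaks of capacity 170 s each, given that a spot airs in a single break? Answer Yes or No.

Yes

A valid assignment using 9 commercial breaks:
  break 1: 160 = 160
  break 2: 160 = 160
  break 3: 140 + 30 = 170
  break 4: 130 + 20 = 150
  break 5: 120 = 120
  break 6: 120 = 120
  break 7: 100 + 70 = 170
  break 8: 90 + 80 = 170
  break 9: 70 = 70
Every load is within 170 s, so 9 commercial breaks suffice.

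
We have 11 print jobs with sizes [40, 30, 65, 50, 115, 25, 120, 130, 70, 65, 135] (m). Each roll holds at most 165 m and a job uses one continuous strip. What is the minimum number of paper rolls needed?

6

Total = 135 + 130 + 120 + 115 + 70 + 65 + 65 + 50 + 40 + 30 + 25 = 845 m.
Lower bound: ⌈845/165⌉ = 6 paper rolls.
A packing using 6 paper rolls:
  roll 1: 135 + 30 = 165
  roll 2: 130 + 25 = 155
  roll 3: 120 + 40 = 160
  roll 4: 115 + 50 = 165
  roll 5: 70 + 65 = 135
  roll 6: 65 = 65
This matches the lower bound, so 6 is optimal.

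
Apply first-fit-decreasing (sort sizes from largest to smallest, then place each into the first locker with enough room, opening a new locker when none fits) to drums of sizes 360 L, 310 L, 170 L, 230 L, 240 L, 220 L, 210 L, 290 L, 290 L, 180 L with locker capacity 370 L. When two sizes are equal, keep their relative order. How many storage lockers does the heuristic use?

9

Sorted descending: 360, 310, 290, 290, 240, 230, 220, 210, 180, 170.
  360 → locker 1 (new)  [load 360/370]
  310 → locker 2 (new)  [load 310/370]
  290 → locker 3 (new)  [load 290/370]
  290 → locker 4 (new)  [load 290/370]
  240 → locker 5 (new)  [load 240/370]
  230 → locker 6 (new)  [load 230/370]
  220 → locker 7 (new)  [load 220/370]
  210 → locker 8 (new)  [load 210/370]
  180 → locker 9 (new)  [load 180/370]
  170 → locker 9  [load 350/370]
9 storage lockers opened.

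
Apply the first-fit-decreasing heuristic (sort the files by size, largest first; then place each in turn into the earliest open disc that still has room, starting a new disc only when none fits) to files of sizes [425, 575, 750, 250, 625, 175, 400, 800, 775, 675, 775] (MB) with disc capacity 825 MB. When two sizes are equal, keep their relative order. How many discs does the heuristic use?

Sorted descending: 800, 775, 775, 750, 675, 625, 575, 425, 400, 250, 175.
  800 → disc 1 (new)  [load 800/825]
  775 → disc 2 (new)  [load 775/825]
  775 → disc 3 (new)  [load 775/825]
  750 → disc 4 (new)  [load 750/825]
  675 → disc 5 (new)  [load 675/825]
  625 → disc 6 (new)  [load 625/825]
  575 → disc 7 (new)  [load 575/825]
  425 → disc 8 (new)  [load 425/825]
  400 → disc 8  [load 825/825]
  250 → disc 7  [load 825/825]
  175 → disc 6  [load 800/825]
8 discs opened.

8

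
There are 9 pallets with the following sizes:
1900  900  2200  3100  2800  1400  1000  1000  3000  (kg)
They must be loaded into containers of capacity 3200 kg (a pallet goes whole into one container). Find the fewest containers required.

Total = 3100 + 3000 + 2800 + 2200 + 1900 + 1400 + 1000 + 1000 + 900 = 17300 kg.
Lower bound: ⌈17300/3200⌉ = 6 containers.
A packing using 6 containers:
  container 1: 3100 = 3100
  container 2: 3000 = 3000
  container 3: 2800 = 2800
  container 4: 2200 + 1000 = 3200
  container 5: 1900 + 1000 = 2900
  container 6: 1400 + 900 = 2300
This matches the lower bound, so 6 is optimal.

6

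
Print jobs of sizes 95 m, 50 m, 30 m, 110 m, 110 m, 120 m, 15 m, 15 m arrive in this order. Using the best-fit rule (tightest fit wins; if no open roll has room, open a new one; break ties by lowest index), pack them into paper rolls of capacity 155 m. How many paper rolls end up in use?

4

  95 → roll 1 (new)  [load 95/155]
  50 → roll 1  [load 145/155]
  30 → roll 2 (new)  [load 30/155]
  110 → roll 2  [load 140/155]
  110 → roll 3 (new)  [load 110/155]
  120 → roll 4 (new)  [load 120/155]
  15 → roll 2  [load 155/155]
  15 → roll 4  [load 135/155]
4 paper rolls opened.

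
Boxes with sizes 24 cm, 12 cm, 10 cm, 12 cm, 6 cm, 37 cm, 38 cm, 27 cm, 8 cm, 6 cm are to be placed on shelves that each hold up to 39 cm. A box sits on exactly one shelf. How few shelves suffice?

5

Total = 38 + 37 + 27 + 24 + 12 + 12 + 10 + 8 + 6 + 6 = 180 cm.
Lower bound: ⌈180/39⌉ = 5 shelves.
A packing using 5 shelves:
  shelf 1: 38 = 38
  shelf 2: 37 = 37
  shelf 3: 27 + 12 = 39
  shelf 4: 24 + 12 = 36
  shelf 5: 10 + 8 + 6 + 6 = 30
This matches the lower bound, so 5 is optimal.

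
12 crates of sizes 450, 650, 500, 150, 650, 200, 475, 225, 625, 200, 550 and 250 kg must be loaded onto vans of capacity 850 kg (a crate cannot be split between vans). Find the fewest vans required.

Total = 650 + 650 + 625 + 550 + 500 + 475 + 450 + 250 + 225 + 200 + 200 + 150 = 4925 kg.
Lower bound: ⌈4925/850⌉ = 6 vans.
Also, 7 crates each exceed 425 kg, and no two of those can share a van, so at least 7 vans are needed.
A packing using 7 vans:
  van 1: 650 + 200 = 850
  van 2: 650 + 200 = 850
  van 3: 625 + 225 = 850
  van 4: 550 + 250 = 800
  van 5: 500 + 150 = 650
  van 6: 475 = 475
  van 7: 450 = 450
This matches the lower bound, so 7 is optimal.

7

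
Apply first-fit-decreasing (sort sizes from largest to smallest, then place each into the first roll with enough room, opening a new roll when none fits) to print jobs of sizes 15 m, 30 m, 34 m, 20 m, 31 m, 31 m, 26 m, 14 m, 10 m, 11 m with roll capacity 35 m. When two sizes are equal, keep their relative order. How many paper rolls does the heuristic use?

Sorted descending: 34, 31, 31, 30, 26, 20, 15, 14, 11, 10.
  34 → roll 1 (new)  [load 34/35]
  31 → roll 2 (new)  [load 31/35]
  31 → roll 3 (new)  [load 31/35]
  30 → roll 4 (new)  [load 30/35]
  26 → roll 5 (new)  [load 26/35]
  20 → roll 6 (new)  [load 20/35]
  15 → roll 6  [load 35/35]
  14 → roll 7 (new)  [load 14/35]
  11 → roll 7  [load 25/35]
  10 → roll 7  [load 35/35]
7 paper rolls opened.

7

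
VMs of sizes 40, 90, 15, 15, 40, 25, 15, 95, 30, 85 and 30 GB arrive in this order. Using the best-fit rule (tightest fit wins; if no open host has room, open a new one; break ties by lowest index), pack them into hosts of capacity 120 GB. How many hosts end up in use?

5

  40 → host 1 (new)  [load 40/120]
  90 → host 2 (new)  [load 90/120]
  15 → host 2  [load 105/120]
  15 → host 2  [load 120/120]
  40 → host 1  [load 80/120]
  25 → host 1  [load 105/120]
  15 → host 1  [load 120/120]
  95 → host 3 (new)  [load 95/120]
  30 → host 4 (new)  [load 30/120]
  85 → host 4  [load 115/120]
  30 → host 5 (new)  [load 30/120]
5 hosts opened.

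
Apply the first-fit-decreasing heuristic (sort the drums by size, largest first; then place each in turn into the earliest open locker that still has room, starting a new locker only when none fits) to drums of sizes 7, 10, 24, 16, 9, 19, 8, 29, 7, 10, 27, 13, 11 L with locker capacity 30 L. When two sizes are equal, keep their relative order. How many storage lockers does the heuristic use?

7

Sorted descending: 29, 27, 24, 19, 16, 13, 11, 10, 10, 9, 8, 7, 7.
  29 → locker 1 (new)  [load 29/30]
  27 → locker 2 (new)  [load 27/30]
  24 → locker 3 (new)  [load 24/30]
  19 → locker 4 (new)  [load 19/30]
  16 → locker 5 (new)  [load 16/30]
  13 → locker 5  [load 29/30]
  11 → locker 4  [load 30/30]
  10 → locker 6 (new)  [load 10/30]
  10 → locker 6  [load 20/30]
  9 → locker 6  [load 29/30]
  8 → locker 7 (new)  [load 8/30]
  7 → locker 7  [load 15/30]
  7 → locker 7  [load 22/30]
7 storage lockers opened.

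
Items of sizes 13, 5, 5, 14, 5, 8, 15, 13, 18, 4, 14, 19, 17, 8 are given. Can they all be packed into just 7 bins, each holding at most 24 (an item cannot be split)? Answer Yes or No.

No

Total = 158; ⌈158/24⌉ = 7.
8 items each exceed half the capacity and cannot share a bin, forcing at least 8 bins.
At least 8 bins are required, but only 7 are allowed.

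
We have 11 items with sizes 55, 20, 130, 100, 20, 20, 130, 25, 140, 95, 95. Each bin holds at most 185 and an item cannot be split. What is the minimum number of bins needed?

6

Total = 140 + 130 + 130 + 100 + 95 + 95 + 55 + 25 + 20 + 20 + 20 = 830.
Lower bound: ⌈830/185⌉ = 5 bins.
Also, 6 items each exceed 185/2, and no two of those can share a bin, so at least 6 bins are needed.
A packing using 6 bins:
  bin 1: 140 + 25 + 20 = 185
  bin 2: 130 + 55 = 185
  bin 3: 130 + 20 + 20 = 170
  bin 4: 100 = 100
  bin 5: 95 = 95
  bin 6: 95 = 95
This matches the lower bound, so 6 is optimal.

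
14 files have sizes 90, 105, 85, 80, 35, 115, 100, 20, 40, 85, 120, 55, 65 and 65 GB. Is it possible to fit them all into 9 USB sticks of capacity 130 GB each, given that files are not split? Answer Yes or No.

Total = 1060 GB; ⌈1060/130⌉ = 9.
The bound of 9 does not rule out 9, but exhaustive search shows no assignment into 9 USB sticks of capacity 130 GB exists — the minimum is 10.

No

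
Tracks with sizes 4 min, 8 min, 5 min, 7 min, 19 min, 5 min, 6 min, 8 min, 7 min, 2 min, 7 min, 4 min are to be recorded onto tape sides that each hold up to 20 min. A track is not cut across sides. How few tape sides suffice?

Total = 19 + 8 + 8 + 7 + 7 + 7 + 6 + 5 + 5 + 4 + 4 + 2 = 82 min.
Lower bound: ⌈82/20⌉ = 5 tape sides.
A packing using 5 tape sides:
  side 1: 19 = 19
  side 2: 8 + 8 + 4 = 20
  side 3: 7 + 7 + 6 = 20
  side 4: 7 + 5 + 5 + 2 = 19
  side 5: 4 = 4
This matches the lower bound, so 5 is optimal.

5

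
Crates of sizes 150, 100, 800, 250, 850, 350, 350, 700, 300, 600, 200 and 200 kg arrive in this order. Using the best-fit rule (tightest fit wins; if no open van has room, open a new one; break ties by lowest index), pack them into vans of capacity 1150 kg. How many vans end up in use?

  150 → van 1 (new)  [load 150/1150]
  100 → van 1  [load 250/1150]
  800 → van 1  [load 1050/1150]
  250 → van 2 (new)  [load 250/1150]
  850 → van 2  [load 1100/1150]
  350 → van 3 (new)  [load 350/1150]
  350 → van 3  [load 700/1150]
  700 → van 4 (new)  [load 700/1150]
  300 → van 3  [load 1000/1150]
  600 → van 5 (new)  [load 600/1150]
  200 → van 4  [load 900/1150]
  200 → van 4  [load 1100/1150]
5 vans opened.

5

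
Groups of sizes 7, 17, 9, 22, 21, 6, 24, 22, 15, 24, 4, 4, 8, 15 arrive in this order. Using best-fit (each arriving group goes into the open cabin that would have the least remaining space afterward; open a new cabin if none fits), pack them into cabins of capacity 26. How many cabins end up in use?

  7 → cabin 1 (new)  [load 7/26]
  17 → cabin 1  [load 24/26]
  9 → cabin 2 (new)  [load 9/26]
  22 → cabin 3 (new)  [load 22/26]
  21 → cabin 4 (new)  [load 21/26]
  6 → cabin 2  [load 15/26]
  24 → cabin 5 (new)  [load 24/26]
  22 → cabin 6 (new)  [load 22/26]
  15 → cabin 7 (new)  [load 15/26]
  24 → cabin 8 (new)  [load 24/26]
  4 → cabin 3  [load 26/26]
  4 → cabin 6  [load 26/26]
  8 → cabin 2  [load 23/26]
  15 → cabin 9 (new)  [load 15/26]
9 cabins opened.

9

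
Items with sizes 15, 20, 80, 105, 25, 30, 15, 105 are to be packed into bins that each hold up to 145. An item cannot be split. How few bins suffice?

Total = 105 + 105 + 80 + 30 + 25 + 20 + 15 + 15 = 395.
Lower bound: ⌈395/145⌉ = 3 bins.
A packing using 3 bins:
  bin 1: 105 + 30 = 135
  bin 2: 105 + 25 + 15 = 145
  bin 3: 80 + 20 + 15 = 115
This matches the lower bound, so 3 is optimal.

3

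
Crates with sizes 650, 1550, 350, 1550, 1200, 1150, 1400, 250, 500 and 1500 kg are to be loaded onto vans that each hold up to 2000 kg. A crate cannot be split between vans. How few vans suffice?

Total = 1550 + 1550 + 1500 + 1400 + 1200 + 1150 + 650 + 500 + 350 + 250 = 10100 kg.
Lower bound: ⌈10100/2000⌉ = 6 vans.
A packing using 6 vans:
  van 1: 1550 + 350 = 1900
  van 2: 1550 + 250 = 1800
  van 3: 1500 + 500 = 2000
  van 4: 1400 = 1400
  van 5: 1200 + 650 = 1850
  van 6: 1150 = 1150
This matches the lower bound, so 6 is optimal.

6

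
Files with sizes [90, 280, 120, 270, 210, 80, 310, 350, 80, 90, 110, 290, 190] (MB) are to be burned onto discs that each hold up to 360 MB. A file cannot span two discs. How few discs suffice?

8

Total = 350 + 310 + 290 + 280 + 270 + 210 + 190 + 120 + 110 + 90 + 90 + 80 + 80 = 2470 MB.
Lower bound: ⌈2470/360⌉ = 7 discs.
A packing using 8 discs:
  disc 1: 350 = 350
  disc 2: 310 = 310
  disc 3: 290 = 290
  disc 4: 280 + 80 = 360
  disc 5: 270 + 90 = 360
  disc 6: 210 + 120 = 330
  disc 7: 190 + 110 = 300
  disc 8: 90 + 80 = 170
No arrangement into 7 discs stays within capacity, so 8 is optimal.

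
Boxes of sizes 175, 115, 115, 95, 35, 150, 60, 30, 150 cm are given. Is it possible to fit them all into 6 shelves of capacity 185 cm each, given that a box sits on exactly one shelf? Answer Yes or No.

Yes

A valid assignment using 6 shelves:
  shelf 1: 175 = 175
  shelf 2: 150 + 35 = 185
  shelf 3: 150 + 30 = 180
  shelf 4: 115 + 60 = 175
  shelf 5: 115 = 115
  shelf 6: 95 = 95
Every load is within 185 cm, so 6 shelves suffice.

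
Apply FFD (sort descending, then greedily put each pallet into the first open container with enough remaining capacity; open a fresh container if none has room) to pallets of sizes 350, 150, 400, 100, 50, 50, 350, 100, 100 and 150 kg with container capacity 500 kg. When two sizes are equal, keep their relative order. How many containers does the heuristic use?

Sorted descending: 400, 350, 350, 150, 150, 100, 100, 100, 50, 50.
  400 → container 1 (new)  [load 400/500]
  350 → container 2 (new)  [load 350/500]
  350 → container 3 (new)  [load 350/500]
  150 → container 2  [load 500/500]
  150 → container 3  [load 500/500]
  100 → container 1  [load 500/500]
  100 → container 4 (new)  [load 100/500]
  100 → container 4  [load 200/500]
  50 → container 4  [load 250/500]
  50 → container 4  [load 300/500]
4 containers opened.

4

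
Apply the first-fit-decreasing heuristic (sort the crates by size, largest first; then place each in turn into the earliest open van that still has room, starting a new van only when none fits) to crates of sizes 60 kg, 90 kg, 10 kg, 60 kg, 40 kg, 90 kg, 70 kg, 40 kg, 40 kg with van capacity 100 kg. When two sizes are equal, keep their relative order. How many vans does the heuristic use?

6

Sorted descending: 90, 90, 70, 60, 60, 40, 40, 40, 10.
  90 → van 1 (new)  [load 90/100]
  90 → van 2 (new)  [load 90/100]
  70 → van 3 (new)  [load 70/100]
  60 → van 4 (new)  [load 60/100]
  60 → van 5 (new)  [load 60/100]
  40 → van 4  [load 100/100]
  40 → van 5  [load 100/100]
  40 → van 6 (new)  [load 40/100]
  10 → van 1  [load 100/100]
6 vans opened.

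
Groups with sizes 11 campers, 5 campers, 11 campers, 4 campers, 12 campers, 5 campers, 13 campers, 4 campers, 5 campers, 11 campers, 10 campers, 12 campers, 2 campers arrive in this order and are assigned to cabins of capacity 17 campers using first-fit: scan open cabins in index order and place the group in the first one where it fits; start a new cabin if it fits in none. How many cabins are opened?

7

  11 → cabin 1 (new)  [load 11/17]
  5 → cabin 1  [load 16/17]
  11 → cabin 2 (new)  [load 11/17]
  4 → cabin 2  [load 15/17]
  12 → cabin 3 (new)  [load 12/17]
  5 → cabin 3  [load 17/17]
  13 → cabin 4 (new)  [load 13/17]
  4 → cabin 4  [load 17/17]
  5 → cabin 5 (new)  [load 5/17]
  11 → cabin 5  [load 16/17]
  10 → cabin 6 (new)  [load 10/17]
  12 → cabin 7 (new)  [load 12/17]
  2 → cabin 2  [load 17/17]
7 cabins opened.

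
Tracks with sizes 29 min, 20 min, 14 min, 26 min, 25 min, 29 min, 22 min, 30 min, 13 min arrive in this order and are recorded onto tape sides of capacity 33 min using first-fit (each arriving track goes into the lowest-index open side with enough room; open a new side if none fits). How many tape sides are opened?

  29 → side 1 (new)  [load 29/33]
  20 → side 2 (new)  [load 20/33]
  14 → side 3 (new)  [load 14/33]
  26 → side 4 (new)  [load 26/33]
  25 → side 5 (new)  [load 25/33]
  29 → side 6 (new)  [load 29/33]
  22 → side 7 (new)  [load 22/33]
  30 → side 8 (new)  [load 30/33]
  13 → side 2  [load 33/33]
8 tape sides opened.

8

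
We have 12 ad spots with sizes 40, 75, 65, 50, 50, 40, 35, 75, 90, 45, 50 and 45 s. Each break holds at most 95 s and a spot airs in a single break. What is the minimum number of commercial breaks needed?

8

Total = 90 + 75 + 75 + 65 + 50 + 50 + 50 + 45 + 45 + 40 + 40 + 35 = 660 s.
Lower bound: ⌈660/95⌉ = 7 commercial breaks.
A packing using 8 commercial breaks:
  break 1: 90 = 90
  break 2: 75 = 75
  break 3: 75 = 75
  break 4: 65 = 65
  break 5: 50 + 45 = 95
  break 6: 50 + 45 = 95
  break 7: 50 + 40 = 90
  break 8: 40 + 35 = 75
No arrangement into 7 commercial breaks stays within capacity, so 8 is optimal.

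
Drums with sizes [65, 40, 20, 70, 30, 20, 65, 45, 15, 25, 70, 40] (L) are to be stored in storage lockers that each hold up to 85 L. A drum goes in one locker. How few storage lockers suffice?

7

Total = 70 + 70 + 65 + 65 + 45 + 40 + 40 + 30 + 25 + 20 + 20 + 15 = 505 L.
Lower bound: ⌈505/85⌉ = 6 storage lockers.
A packing using 7 storage lockers:
  locker 1: 70 + 15 = 85
  locker 2: 70 = 70
  locker 3: 65 + 20 = 85
  locker 4: 65 + 20 = 85
  locker 5: 45 + 40 = 85
  locker 6: 40 + 30 = 70
  locker 7: 25 = 25
No arrangement into 6 storage lockers stays within capacity, so 7 is optimal.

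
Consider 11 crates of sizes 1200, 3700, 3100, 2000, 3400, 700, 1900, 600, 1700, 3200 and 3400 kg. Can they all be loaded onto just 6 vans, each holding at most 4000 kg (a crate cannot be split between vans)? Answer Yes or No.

No

Total = 24900 kg; ⌈24900/4000⌉ = 7.
At least 7 vans are required, but only 6 are allowed.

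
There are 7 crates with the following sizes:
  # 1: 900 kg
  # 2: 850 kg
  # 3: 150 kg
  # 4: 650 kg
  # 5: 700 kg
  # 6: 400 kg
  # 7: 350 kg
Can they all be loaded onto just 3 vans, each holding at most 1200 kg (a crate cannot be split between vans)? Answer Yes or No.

Total = 4000 kg; ⌈4000/1200⌉ = 4.
At least 4 vans are required, but only 3 are allowed.

No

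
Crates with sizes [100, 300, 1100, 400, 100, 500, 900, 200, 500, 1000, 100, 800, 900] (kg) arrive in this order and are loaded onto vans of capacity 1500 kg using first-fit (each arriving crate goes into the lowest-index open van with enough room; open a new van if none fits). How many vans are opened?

6

  100 → van 1 (new)  [load 100/1500]
  300 → van 1  [load 400/1500]
  1100 → van 1  [load 1500/1500]
  400 → van 2 (new)  [load 400/1500]
  100 → van 2  [load 500/1500]
  500 → van 2  [load 1000/1500]
  900 → van 3 (new)  [load 900/1500]
  200 → van 2  [load 1200/1500]
  500 → van 3  [load 1400/1500]
  1000 → van 4 (new)  [load 1000/1500]
  100 → van 2  [load 1300/1500]
  800 → van 5 (new)  [load 800/1500]
  900 → van 6 (new)  [load 900/1500]
6 vans opened.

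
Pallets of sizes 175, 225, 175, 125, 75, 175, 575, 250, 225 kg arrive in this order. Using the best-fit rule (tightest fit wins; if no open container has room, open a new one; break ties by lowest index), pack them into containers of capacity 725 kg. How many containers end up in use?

3

  175 → container 1 (new)  [load 175/725]
  225 → container 1  [load 400/725]
  175 → container 1  [load 575/725]
  125 → container 1  [load 700/725]
  75 → container 2 (new)  [load 75/725]
  175 → container 2  [load 250/725]
  575 → container 3 (new)  [load 575/725]
  250 → container 2  [load 500/725]
  225 → container 2  [load 725/725]
3 containers opened.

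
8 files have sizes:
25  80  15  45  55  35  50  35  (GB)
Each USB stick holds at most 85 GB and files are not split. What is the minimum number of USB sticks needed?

5

Total = 80 + 55 + 50 + 45 + 35 + 35 + 25 + 15 = 340 GB.
Lower bound: ⌈340/85⌉ = 4 USB sticks.
A packing using 5 USB sticks:
  USB stick 1: 80 = 80
  USB stick 2: 55 + 25 = 80
  USB stick 3: 50 + 35 = 85
  USB stick 4: 45 + 35 = 80
  USB stick 5: 15 = 15
No arrangement into 4 USB sticks stays within capacity, so 5 is optimal.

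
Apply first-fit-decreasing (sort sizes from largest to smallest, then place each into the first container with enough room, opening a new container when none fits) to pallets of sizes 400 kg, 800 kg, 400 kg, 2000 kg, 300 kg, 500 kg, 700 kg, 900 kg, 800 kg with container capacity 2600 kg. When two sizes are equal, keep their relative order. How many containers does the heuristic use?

Sorted descending: 2000, 900, 800, 800, 700, 500, 400, 400, 300.
  2000 → container 1 (new)  [load 2000/2600]
  900 → container 2 (new)  [load 900/2600]
  800 → container 2  [load 1700/2600]
  800 → container 2  [load 2500/2600]
  700 → container 3 (new)  [load 700/2600]
  500 → container 1  [load 2500/2600]
  400 → container 3  [load 1100/2600]
  400 → container 3  [load 1500/2600]
  300 → container 3  [load 1800/2600]
3 containers opened.

3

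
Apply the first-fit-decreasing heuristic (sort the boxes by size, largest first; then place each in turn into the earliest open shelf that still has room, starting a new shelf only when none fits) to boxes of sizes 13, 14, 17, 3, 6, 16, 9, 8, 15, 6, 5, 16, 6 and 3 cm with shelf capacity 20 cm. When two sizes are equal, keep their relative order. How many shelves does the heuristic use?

Sorted descending: 17, 16, 16, 15, 14, 13, 9, 8, 6, 6, 6, 5, 3, 3.
  17 → shelf 1 (new)  [load 17/20]
  16 → shelf 2 (new)  [load 16/20]
  16 → shelf 3 (new)  [load 16/20]
  15 → shelf 4 (new)  [load 15/20]
  14 → shelf 5 (new)  [load 14/20]
  13 → shelf 6 (new)  [load 13/20]
  9 → shelf 7 (new)  [load 9/20]
  8 → shelf 7  [load 17/20]
  6 → shelf 5  [load 20/20]
  6 → shelf 6  [load 19/20]
  6 → shelf 8 (new)  [load 6/20]
  5 → shelf 4  [load 20/20]
  3 → shelf 1  [load 20/20]
  3 → shelf 2  [load 19/20]
8 shelves opened.

8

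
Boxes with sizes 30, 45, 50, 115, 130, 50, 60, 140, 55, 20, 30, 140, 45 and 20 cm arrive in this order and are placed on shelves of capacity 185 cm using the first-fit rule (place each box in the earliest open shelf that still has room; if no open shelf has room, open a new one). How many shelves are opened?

6

  30 → shelf 1 (new)  [load 30/185]
  45 → shelf 1  [load 75/185]
  50 → shelf 1  [load 125/185]
  115 → shelf 2 (new)  [load 115/185]
  130 → shelf 3 (new)  [load 130/185]
  50 → shelf 1  [load 175/185]
  60 → shelf 2  [load 175/185]
  140 → shelf 4 (new)  [load 140/185]
  55 → shelf 3  [load 185/185]
  20 → shelf 4  [load 160/185]
  30 → shelf 5 (new)  [load 30/185]
  140 → shelf 5  [load 170/185]
  45 → shelf 6 (new)  [load 45/185]
  20 → shelf 4  [load 180/185]
6 shelves opened.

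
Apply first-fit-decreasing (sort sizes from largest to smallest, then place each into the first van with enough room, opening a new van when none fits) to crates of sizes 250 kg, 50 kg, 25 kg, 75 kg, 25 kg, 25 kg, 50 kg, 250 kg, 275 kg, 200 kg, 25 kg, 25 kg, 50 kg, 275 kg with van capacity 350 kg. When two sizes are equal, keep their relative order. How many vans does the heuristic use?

Sorted descending: 275, 275, 250, 250, 200, 75, 50, 50, 50, 25, 25, 25, 25, 25.
  275 → van 1 (new)  [load 275/350]
  275 → van 2 (new)  [load 275/350]
  250 → van 3 (new)  [load 250/350]
  250 → van 4 (new)  [load 250/350]
  200 → van 5 (new)  [load 200/350]
  75 → van 1  [load 350/350]
  50 → van 2  [load 325/350]
  50 → van 3  [load 300/350]
  50 → van 3  [load 350/350]
  25 → van 2  [load 350/350]
  25 → van 4  [load 275/350]
  25 → van 4  [load 300/350]
  25 → van 4  [load 325/350]
  25 → van 4  [load 350/350]
5 vans opened.

5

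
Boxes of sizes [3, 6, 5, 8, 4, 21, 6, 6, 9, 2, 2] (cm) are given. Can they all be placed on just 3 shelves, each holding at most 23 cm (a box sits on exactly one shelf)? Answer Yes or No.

No

Total = 72 cm; ⌈72/23⌉ = 4.
At least 4 shelves are required, but only 3 are allowed.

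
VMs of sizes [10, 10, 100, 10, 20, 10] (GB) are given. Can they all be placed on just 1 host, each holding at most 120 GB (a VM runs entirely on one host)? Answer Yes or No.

No

Total = 160 GB; ⌈160/120⌉ = 2.
At least 2 hosts are required, but only 1 is allowed.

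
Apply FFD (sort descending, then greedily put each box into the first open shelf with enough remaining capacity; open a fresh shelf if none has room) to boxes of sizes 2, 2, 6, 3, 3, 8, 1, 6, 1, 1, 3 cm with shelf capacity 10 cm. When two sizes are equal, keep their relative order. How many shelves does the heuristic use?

4

Sorted descending: 8, 6, 6, 3, 3, 3, 2, 2, 1, 1, 1.
  8 → shelf 1 (new)  [load 8/10]
  6 → shelf 2 (new)  [load 6/10]
  6 → shelf 3 (new)  [load 6/10]
  3 → shelf 2  [load 9/10]
  3 → shelf 3  [load 9/10]
  3 → shelf 4 (new)  [load 3/10]
  2 → shelf 1  [load 10/10]
  2 → shelf 4  [load 5/10]
  1 → shelf 2  [load 10/10]
  1 → shelf 3  [load 10/10]
  1 → shelf 4  [load 6/10]
4 shelves opened.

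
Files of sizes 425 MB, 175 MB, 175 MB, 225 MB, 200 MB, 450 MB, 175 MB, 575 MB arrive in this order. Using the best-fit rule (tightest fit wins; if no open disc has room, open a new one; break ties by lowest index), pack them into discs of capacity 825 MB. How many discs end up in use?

  425 → disc 1 (new)  [load 425/825]
  175 → disc 1  [load 600/825]
  175 → disc 1  [load 775/825]
  225 → disc 2 (new)  [load 225/825]
  200 → disc 2  [load 425/825]
  450 → disc 3 (new)  [load 450/825]
  175 → disc 3  [load 625/825]
  575 → disc 4 (new)  [load 575/825]
4 discs opened.

4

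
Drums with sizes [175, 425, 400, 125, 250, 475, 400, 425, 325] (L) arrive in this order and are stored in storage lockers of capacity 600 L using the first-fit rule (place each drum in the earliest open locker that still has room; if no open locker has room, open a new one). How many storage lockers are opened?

  175 → locker 1 (new)  [load 175/600]
  425 → locker 1  [load 600/600]
  400 → locker 2 (new)  [load 400/600]
  125 → locker 2  [load 525/600]
  250 → locker 3 (new)  [load 250/600]
  475 → locker 4 (new)  [load 475/600]
  400 → locker 5 (new)  [load 400/600]
  425 → locker 6 (new)  [load 425/600]
  325 → locker 3  [load 575/600]
6 storage lockers opened.

6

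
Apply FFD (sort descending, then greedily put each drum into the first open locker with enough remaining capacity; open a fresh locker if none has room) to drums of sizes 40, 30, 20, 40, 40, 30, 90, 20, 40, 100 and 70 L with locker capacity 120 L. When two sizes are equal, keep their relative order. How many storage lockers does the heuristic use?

5

Sorted descending: 100, 90, 70, 40, 40, 40, 40, 30, 30, 20, 20.
  100 → locker 1 (new)  [load 100/120]
  90 → locker 2 (new)  [load 90/120]
  70 → locker 3 (new)  [load 70/120]
  40 → locker 3  [load 110/120]
  40 → locker 4 (new)  [load 40/120]
  40 → locker 4  [load 80/120]
  40 → locker 4  [load 120/120]
  30 → locker 2  [load 120/120]
  30 → locker 5 (new)  [load 30/120]
  20 → locker 1  [load 120/120]
  20 → locker 5  [load 50/120]
5 storage lockers opened.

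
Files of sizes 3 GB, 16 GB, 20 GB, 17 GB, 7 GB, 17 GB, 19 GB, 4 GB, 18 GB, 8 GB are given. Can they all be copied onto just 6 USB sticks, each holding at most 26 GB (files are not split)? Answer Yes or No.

A valid assignment using 6 USB sticks:
  USB stick 1: 20 + 4 = 24
  USB stick 2: 19 + 7 = 26
  USB stick 3: 18 + 8 = 26
  USB stick 4: 17 + 3 = 20
  USB stick 5: 17 = 17
  USB stick 6: 16 = 16
Every load is within 26 GB, so 6 USB sticks suffice.

Yes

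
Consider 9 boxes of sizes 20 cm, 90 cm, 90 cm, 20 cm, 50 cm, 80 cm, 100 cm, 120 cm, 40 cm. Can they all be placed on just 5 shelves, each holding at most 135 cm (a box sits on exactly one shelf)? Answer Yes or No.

A valid assignment using 5 shelves:
  shelf 1: 120 = 120
  shelf 2: 100 + 20 = 120
  shelf 3: 90 + 40 = 130
  shelf 4: 90 + 20 = 110
  shelf 5: 80 + 50 = 130
Every load is within 135 cm, so 5 shelves suffice.

Yes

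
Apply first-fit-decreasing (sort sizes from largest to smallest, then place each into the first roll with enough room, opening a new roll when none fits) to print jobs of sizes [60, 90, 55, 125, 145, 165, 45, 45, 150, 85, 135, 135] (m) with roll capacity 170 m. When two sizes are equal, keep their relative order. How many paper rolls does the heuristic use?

9

Sorted descending: 165, 150, 145, 135, 135, 125, 90, 85, 60, 55, 45, 45.
  165 → roll 1 (new)  [load 165/170]
  150 → roll 2 (new)  [load 150/170]
  145 → roll 3 (new)  [load 145/170]
  135 → roll 4 (new)  [load 135/170]
  135 → roll 5 (new)  [load 135/170]
  125 → roll 6 (new)  [load 125/170]
  90 → roll 7 (new)  [load 90/170]
  85 → roll 8 (new)  [load 85/170]
  60 → roll 7  [load 150/170]
  55 → roll 8  [load 140/170]
  45 → roll 6  [load 170/170]
  45 → roll 9 (new)  [load 45/170]
9 paper rolls opened.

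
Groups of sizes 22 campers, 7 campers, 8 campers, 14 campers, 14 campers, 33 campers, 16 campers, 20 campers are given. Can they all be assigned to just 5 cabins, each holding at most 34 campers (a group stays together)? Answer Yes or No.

Yes

A valid assignment using 5 cabins:
  cabin 1: 33 = 33
  cabin 2: 22 + 8 = 30
  cabin 3: 20 + 14 = 34
  cabin 4: 16 + 14 = 30
  cabin 5: 7 = 7
Every load is within 34 campers, so 5 cabins suffice.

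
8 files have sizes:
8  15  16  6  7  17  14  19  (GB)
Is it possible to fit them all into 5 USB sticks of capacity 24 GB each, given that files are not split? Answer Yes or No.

A valid assignment using 5 USB sticks:
  USB stick 1: 19 = 19
  USB stick 2: 17 + 7 = 24
  USB stick 3: 16 + 8 = 24
  USB stick 4: 15 + 6 = 21
  USB stick 5: 14 = 14
Every load is within 24 GB, so 5 USB sticks suffice.

Yes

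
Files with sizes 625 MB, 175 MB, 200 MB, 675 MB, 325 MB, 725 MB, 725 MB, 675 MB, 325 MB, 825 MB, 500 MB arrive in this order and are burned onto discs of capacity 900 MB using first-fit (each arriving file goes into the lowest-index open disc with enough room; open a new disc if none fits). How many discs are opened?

  625 → disc 1 (new)  [load 625/900]
  175 → disc 1  [load 800/900]
  200 → disc 2 (new)  [load 200/900]
  675 → disc 2  [load 875/900]
  325 → disc 3 (new)  [load 325/900]
  725 → disc 4 (new)  [load 725/900]
  725 → disc 5 (new)  [load 725/900]
  675 → disc 6 (new)  [load 675/900]
  325 → disc 3  [load 650/900]
  825 → disc 7 (new)  [load 825/900]
  500 → disc 8 (new)  [load 500/900]
8 discs opened.

8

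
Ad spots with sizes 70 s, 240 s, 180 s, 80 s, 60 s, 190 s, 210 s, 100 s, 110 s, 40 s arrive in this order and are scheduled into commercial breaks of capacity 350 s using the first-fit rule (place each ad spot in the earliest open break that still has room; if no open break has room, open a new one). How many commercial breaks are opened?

4

  70 → break 1 (new)  [load 70/350]
  240 → break 1  [load 310/350]
  180 → break 2 (new)  [load 180/350]
  80 → break 2  [load 260/350]
  60 → break 2  [load 320/350]
  190 → break 3 (new)  [load 190/350]
  210 → break 4 (new)  [load 210/350]
  100 → break 3  [load 290/350]
  110 → break 4  [load 320/350]
  40 → break 1  [load 350/350]
4 commercial breaks opened.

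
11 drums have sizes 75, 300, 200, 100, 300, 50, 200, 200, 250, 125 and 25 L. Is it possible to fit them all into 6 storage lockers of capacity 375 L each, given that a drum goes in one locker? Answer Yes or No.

Yes

A valid assignment using 6 storage lockers:
  locker 1: 300 + 75 = 375
  locker 2: 300 + 50 + 25 = 375
  locker 3: 250 + 125 = 375
  locker 4: 200 + 100 = 300
  locker 5: 200 = 200
  locker 6: 200 = 200
Every load is within 375 L, so 6 storage lockers suffice.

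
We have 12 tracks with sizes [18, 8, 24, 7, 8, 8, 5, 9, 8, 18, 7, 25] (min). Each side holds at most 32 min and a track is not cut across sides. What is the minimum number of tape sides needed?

Total = 25 + 24 + 18 + 18 + 9 + 8 + 8 + 8 + 8 + 7 + 7 + 5 = 145 min.
Lower bound: ⌈145/32⌉ = 5 tape sides.
A packing using 5 tape sides:
  side 1: 25 + 7 = 32
  side 2: 24 + 8 = 32
  side 3: 18 + 9 + 5 = 32
  side 4: 18 + 8 = 26
  side 5: 8 + 8 + 7 = 23
This matches the lower bound, so 5 is optimal.

5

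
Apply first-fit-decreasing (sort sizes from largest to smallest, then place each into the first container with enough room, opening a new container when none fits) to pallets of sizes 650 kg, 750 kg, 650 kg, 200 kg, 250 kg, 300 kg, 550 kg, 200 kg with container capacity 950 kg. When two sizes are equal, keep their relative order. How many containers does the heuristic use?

Sorted descending: 750, 650, 650, 550, 300, 250, 200, 200.
  750 → container 1 (new)  [load 750/950]
  650 → container 2 (new)  [load 650/950]
  650 → container 3 (new)  [load 650/950]
  550 → container 4 (new)  [load 550/950]
  300 → container 2  [load 950/950]
  250 → container 3  [load 900/950]
  200 → container 1  [load 950/950]
  200 → container 4  [load 750/950]
4 containers opened.

4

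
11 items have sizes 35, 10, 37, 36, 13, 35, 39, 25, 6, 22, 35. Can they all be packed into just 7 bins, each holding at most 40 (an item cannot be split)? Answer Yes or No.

Total = 293; ⌈293/40⌉ = 8.
At least 8 bins are required, but only 7 are allowed.

No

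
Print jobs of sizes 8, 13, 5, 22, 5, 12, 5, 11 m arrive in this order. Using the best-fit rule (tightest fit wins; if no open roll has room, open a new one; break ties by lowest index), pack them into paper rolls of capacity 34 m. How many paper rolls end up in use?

3

  8 → roll 1 (new)  [load 8/34]
  13 → roll 1  [load 21/34]
  5 → roll 1  [load 26/34]
  22 → roll 2 (new)  [load 22/34]
  5 → roll 1  [load 31/34]
  12 → roll 2  [load 34/34]
  5 → roll 3 (new)  [load 5/34]
  11 → roll 3  [load 16/34]
3 paper rolls opened.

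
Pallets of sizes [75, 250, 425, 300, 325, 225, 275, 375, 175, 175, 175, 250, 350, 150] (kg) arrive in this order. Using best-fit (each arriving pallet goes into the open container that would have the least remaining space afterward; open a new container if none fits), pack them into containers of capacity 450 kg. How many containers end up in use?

  75 → container 1 (new)  [load 75/450]
  250 → container 1  [load 325/450]
  425 → container 2 (new)  [load 425/450]
  300 → container 3 (new)  [load 300/450]
  325 → container 4 (new)  [load 325/450]
  225 → container 5 (new)  [load 225/450]
  275 → container 6 (new)  [load 275/450]
  375 → container 7 (new)  [load 375/450]
  175 → container 6  [load 450/450]
  175 → container 5  [load 400/450]
  175 → container 8 (new)  [load 175/450]
  250 → container 8  [load 425/450]
  350 → container 9 (new)  [load 350/450]
  150 → container 3  [load 450/450]
9 containers opened.

9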